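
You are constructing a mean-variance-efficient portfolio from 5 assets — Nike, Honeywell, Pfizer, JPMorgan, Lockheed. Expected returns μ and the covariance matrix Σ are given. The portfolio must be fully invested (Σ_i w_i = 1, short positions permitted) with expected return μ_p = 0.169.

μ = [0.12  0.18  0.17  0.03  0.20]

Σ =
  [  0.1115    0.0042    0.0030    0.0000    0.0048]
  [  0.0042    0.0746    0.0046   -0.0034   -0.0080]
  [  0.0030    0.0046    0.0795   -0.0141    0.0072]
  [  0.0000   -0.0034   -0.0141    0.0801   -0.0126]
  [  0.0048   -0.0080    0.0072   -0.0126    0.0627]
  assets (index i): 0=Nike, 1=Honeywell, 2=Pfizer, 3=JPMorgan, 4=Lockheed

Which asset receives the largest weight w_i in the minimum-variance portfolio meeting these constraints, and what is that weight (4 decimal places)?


Lockheed (0.3773)

p=Σ⁻¹μ = [0.7720  2.6955  1.8770  1.3755  3.5355]
q=Σ⁻¹𝟙 = [7.2083  15.1409  12.9370  18.4808  19.5572]
a=μᵀp=1.645286  b=𝟙ᵀp=10.255513  c=𝟙ᵀq=73.324198  D=ac−b²=15.463753
λ₁=(c·0.169−b)/D = (73.324198·0.169−10.255513)/15.463753 = 0.138147
λ₂=(a−b·0.169)/D = (1.645286−10.255513·0.169)/15.463753 = -0.005684
w* = 0.138147·p + -0.005684·q:
  w_0 = 0.138147·0.7720 + -0.005684·7.2083 = 0.0657  (Nike)
  w_1 = 0.138147·2.6955 + -0.005684·15.1409 = 0.2863  (Honeywell)
  w_2 = 0.138147·1.8770 + -0.005684·12.9370 = 0.1858  (Pfizer)
  w_3 = 0.138147·1.3755 + -0.005684·18.4808 = 0.0850  (JPMorgan)
  w_4 = 0.138147·3.5355 + -0.005684·19.5572 = 0.3773  (Lockheed)
Σw_i=1.0000  μᵀw=0.1690
σ²=wᵀΣw=λ₁·μ_p+λ₂ = 0.138147·0.169 + -0.005684 = 0.017663 ≈ 0.0177


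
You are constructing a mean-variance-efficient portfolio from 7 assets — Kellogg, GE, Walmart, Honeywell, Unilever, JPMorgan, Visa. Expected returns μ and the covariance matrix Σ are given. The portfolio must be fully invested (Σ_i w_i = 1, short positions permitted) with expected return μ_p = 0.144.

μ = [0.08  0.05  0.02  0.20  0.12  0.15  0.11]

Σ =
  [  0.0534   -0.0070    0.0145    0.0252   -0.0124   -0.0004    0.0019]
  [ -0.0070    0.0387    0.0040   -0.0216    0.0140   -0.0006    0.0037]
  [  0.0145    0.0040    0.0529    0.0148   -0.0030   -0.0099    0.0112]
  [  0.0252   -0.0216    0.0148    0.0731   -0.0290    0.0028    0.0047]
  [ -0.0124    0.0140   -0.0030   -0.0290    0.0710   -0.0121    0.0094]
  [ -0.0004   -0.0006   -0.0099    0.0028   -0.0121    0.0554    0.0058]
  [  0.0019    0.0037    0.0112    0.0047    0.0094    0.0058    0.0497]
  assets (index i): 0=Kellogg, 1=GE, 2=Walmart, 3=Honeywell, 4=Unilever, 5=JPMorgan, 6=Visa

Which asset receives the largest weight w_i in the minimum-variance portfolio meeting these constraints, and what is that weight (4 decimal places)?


Honeywell (0.3331)

x=Σ⁻¹μ = [0.6495  2.8184  -0.6954  4.7553  3.6037  3.0980  0.6425]
y=Σ⁻¹𝟙 = [14.1178  32.1538  10.4814  24.4775  24.0276  23.8418  5.1837]
a=μᵀx=2.097855  b=𝟙ᵀx=14.872045  c=𝟙ᵀy=134.283740  D=ac−b²=60.530150
λ₁=(c·0.144−b)/D = (134.283740·0.144−14.872045)/60.530150 = 0.073762
λ₂=(a−b·0.144)/D = (2.097855−14.872045·0.144)/60.530150 = -0.000722
w* = 0.073762·x + -0.000722·y:
  w_0 = 0.073762·0.6495 + -0.000722·14.1178 = 0.0377  (Kellogg)
  w_1 = 0.073762·2.8184 + -0.000722·32.1538 = 0.1847  (GE)
  w_2 = 0.073762·-0.6954 + -0.000722·10.4814 = -0.0589  (Walmart)
  w_3 = 0.073762·4.7553 + -0.000722·24.4775 = 0.3331  (Honeywell)
  w_4 = 0.073762·3.6037 + -0.000722·24.0276 = 0.2485  (Unilever)
  w_5 = 0.073762·3.0980 + -0.000722·23.8418 = 0.2113  (JPMorgan)
  w_6 = 0.073762·0.6425 + -0.000722·5.1837 = 0.0436  (Visa)
Σw_i=1.0000  μᵀw=0.1440
σ²=wᵀΣw=λ₁·μ_p+λ₂ = 0.073762·0.144 + -0.000722 = 0.009899 ≈ 0.0099


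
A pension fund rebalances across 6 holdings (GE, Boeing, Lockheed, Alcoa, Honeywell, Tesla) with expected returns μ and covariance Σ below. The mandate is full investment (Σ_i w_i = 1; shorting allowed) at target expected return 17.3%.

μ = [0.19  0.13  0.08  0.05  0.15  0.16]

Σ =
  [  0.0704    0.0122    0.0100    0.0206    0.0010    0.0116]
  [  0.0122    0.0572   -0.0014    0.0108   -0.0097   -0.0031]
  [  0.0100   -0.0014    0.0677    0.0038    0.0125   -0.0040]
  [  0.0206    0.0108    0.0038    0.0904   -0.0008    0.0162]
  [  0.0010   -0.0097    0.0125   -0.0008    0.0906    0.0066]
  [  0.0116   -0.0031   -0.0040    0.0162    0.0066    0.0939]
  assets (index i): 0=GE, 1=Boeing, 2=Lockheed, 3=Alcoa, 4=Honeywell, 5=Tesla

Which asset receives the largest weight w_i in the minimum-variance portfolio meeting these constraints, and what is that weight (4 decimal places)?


GE (0.3582)

x=Σ⁻¹μ = [2.0610  2.3066  0.7348  -0.4812  1.6633  1.5229]
y=Σ⁻¹𝟙 = [6.0614  17.7559  12.5488  5.4507  10.5078  9.3426]
a=μᵀx=1.219326  b=𝟙ᵀx=7.807377  c=𝟙ᵀy=61.667312  D=ac−b²=14.237425
λ₁=(c·0.173−b)/D = (61.667312·0.173−7.807377)/14.237425 = 0.200954
λ₂=(a−b·0.173)/D = (1.219326−7.807377·0.173)/14.237425 = -0.009226
w* = 0.200954·x + -0.009226·y:
  w_0 = 0.200954·2.0610 + -0.009226·6.0614 = 0.3582  (GE)
  w_1 = 0.200954·2.3066 + -0.009226·17.7559 = 0.2997  (Boeing)
  w_2 = 0.200954·0.7348 + -0.009226·12.5488 = 0.0319  (Lockheed)
  w_3 = 0.200954·-0.4812 + -0.009226·5.4507 = -0.1470  (Alcoa)
  w_4 = 0.200954·1.6633 + -0.009226·10.5078 = 0.2373  (Honeywell)
  w_5 = 0.200954·1.5229 + -0.009226·9.3426 = 0.2198  (Tesla)
Σw_i=1.0000  μᵀw=0.1730
σ²=wᵀΣw=λ₁·μ_p+λ₂ = 0.200954·0.173 + -0.009226 = 0.025539 ≈ 0.0255


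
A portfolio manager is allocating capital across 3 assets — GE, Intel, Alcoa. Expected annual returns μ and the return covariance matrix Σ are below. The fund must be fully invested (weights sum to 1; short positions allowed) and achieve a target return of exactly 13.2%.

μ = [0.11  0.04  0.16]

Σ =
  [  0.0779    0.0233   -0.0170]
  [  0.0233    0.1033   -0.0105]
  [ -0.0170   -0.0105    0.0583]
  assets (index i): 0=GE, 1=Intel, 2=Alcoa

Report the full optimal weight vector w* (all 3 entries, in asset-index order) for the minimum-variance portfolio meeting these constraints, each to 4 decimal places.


p=Σ⁻¹μ = [2.0742  0.2647  3.3969]
q=Σ⁻¹𝟙 = [15.3269  8.5783  23.1669]
a=μᵀp=0.782257  b=𝟙ᵀp=5.735786  c=𝟙ᵀq=47.072018  D=ac−b²=3.923169
λ₁=(c·0.132−b)/D = (47.072018·0.132−5.735786)/3.923169 = 0.121769
λ₂=(a−b·0.132)/D = (0.782257−5.735786·0.132)/3.923169 = 0.006406
w* = 0.121769·p + 0.006406·q:
  w_0 = 0.121769·2.0742 + 0.006406·15.3269 = 0.3508  (GE)
  w_1 = 0.121769·0.2647 + 0.006406·8.5783 = 0.0872  (Intel)
  w_2 = 0.121769·3.3969 + 0.006406·23.1669 = 0.5621  (Alcoa)
Σw_i=1.0000  μᵀw=0.1320
σ²=wᵀΣw=λ₁·μ_p+λ₂ = 0.121769·0.132 + 0.006406 = 0.022480 ≈ 0.0225

0.3508  0.0872  0.5621


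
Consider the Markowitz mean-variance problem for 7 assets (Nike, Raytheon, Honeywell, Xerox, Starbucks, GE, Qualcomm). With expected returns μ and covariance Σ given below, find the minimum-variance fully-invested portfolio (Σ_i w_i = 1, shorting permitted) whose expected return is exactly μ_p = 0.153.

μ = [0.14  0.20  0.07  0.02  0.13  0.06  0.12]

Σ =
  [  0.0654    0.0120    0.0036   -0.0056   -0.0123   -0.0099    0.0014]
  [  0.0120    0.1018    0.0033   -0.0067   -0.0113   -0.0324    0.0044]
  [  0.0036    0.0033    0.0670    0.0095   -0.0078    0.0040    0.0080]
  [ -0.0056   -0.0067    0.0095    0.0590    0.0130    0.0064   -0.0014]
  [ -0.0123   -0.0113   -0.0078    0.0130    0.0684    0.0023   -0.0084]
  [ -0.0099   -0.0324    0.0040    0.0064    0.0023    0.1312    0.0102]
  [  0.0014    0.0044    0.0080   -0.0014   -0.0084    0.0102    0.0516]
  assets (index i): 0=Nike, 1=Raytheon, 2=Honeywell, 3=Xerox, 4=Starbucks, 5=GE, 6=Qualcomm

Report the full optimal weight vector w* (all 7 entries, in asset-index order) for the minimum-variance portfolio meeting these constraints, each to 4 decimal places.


g=Σ⁻¹μ = [2.3511  2.1908  0.8454  -0.0407  3.0352  0.9235  2.2544]
h=Σ⁻¹𝟙 = [18.4087  12.6714  11.1456  13.1914  20.6742  9.4000  17.9372]
a=μᵀg=1.546184  b=𝟙ᵀg=11.559641  c=𝟙ᵀh=103.428584  D=ac−b²=26.294328
λ₁=(c·0.153−b)/D = (103.428584·0.153−11.559641)/26.294328 = 0.162200
λ₂=(a−b·0.153)/D = (1.546184−11.559641·0.153)/26.294328 = -0.008460
w* = 0.162200·g + -0.008460·h:
  w_0 = 0.162200·2.3511 + -0.008460·18.4087 = 0.2256  (Nike)
  w_1 = 0.162200·2.1908 + -0.008460·12.6714 = 0.2482  (Raytheon)
  w_2 = 0.162200·0.8454 + -0.008460·11.1456 = 0.0428  (Honeywell)
  w_3 = 0.162200·-0.0407 + -0.008460·13.1914 = -0.1182  (Xerox)
  w_4 = 0.162200·3.0352 + -0.008460·20.6742 = 0.3174  (Starbucks)
  w_5 = 0.162200·0.9235 + -0.008460·9.4000 = 0.0703  (GE)
  w_6 = 0.162200·2.2544 + -0.008460·17.9372 = 0.2139  (Qualcomm)
Σw_i=1.0000  μᵀw=0.1530
σ²=wᵀΣw=λ₁·μ_p+λ₂ = 0.162200·0.153 + -0.008460 = 0.016357 ≈ 0.0164

0.2256  0.2482  0.0428  -0.1182  0.3174  0.0703  0.2139


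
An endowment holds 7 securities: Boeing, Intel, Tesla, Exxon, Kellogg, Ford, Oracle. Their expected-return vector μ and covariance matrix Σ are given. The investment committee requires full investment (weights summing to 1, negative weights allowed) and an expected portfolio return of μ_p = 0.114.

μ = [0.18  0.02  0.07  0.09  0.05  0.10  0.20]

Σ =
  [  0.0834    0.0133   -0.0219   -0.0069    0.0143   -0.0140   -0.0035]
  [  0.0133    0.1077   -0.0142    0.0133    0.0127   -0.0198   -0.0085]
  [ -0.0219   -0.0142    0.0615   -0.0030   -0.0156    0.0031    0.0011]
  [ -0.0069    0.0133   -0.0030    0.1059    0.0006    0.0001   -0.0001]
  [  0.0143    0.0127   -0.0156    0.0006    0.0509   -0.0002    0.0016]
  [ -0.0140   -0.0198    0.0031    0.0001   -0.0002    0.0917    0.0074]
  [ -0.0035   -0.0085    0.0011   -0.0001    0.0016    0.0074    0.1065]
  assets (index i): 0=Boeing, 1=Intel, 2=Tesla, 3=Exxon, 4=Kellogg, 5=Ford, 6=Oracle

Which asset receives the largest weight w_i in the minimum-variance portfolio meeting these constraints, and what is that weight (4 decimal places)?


p=Σ⁻¹μ = [3.0180  0.3162  2.4203  1.0717  0.7313  1.3872  1.8710]
q=Σ⁻¹𝟙 = [18.2464  10.6683  30.0827  10.0219  20.7257  14.2663  9.2368]
a=μᵀp=1.364929  b=𝟙ᵀp=10.815770  c=𝟙ᵀq=113.248225  D=ac−b²=37.594954
λ₁=(c·0.114−b)/D = (113.248225·0.114−10.815770)/37.594954 = 0.055713
λ₂=(a−b·0.114)/D = (1.364929−10.815770·0.114)/37.594954 = 0.003509
w* = 0.055713·p + 0.003509·q:
  w_0 = 0.055713·3.0180 + 0.003509·18.2464 = 0.2322  (Boeing)
  w_1 = 0.055713·0.3162 + 0.003509·10.6683 = 0.0551  (Intel)
  w_2 = 0.055713·2.4203 + 0.003509·30.0827 = 0.2404  (Tesla)
  w_3 = 0.055713·1.0717 + 0.003509·10.0219 = 0.0949  (Exxon)
  w_4 = 0.055713·0.7313 + 0.003509·20.7257 = 0.1135  (Kellogg)
  w_5 = 0.055713·1.3872 + 0.003509·14.2663 = 0.1273  (Ford)
  w_6 = 0.055713·1.8710 + 0.003509·9.2368 = 0.1367  (Oracle)
Σw_i=1.0000  μᵀw=0.1140
σ²=wᵀΣw=λ₁·μ_p+λ₂ = 0.055713·0.114 + 0.003509 = 0.009861 ≈ 0.0099

Tesla (0.2404)


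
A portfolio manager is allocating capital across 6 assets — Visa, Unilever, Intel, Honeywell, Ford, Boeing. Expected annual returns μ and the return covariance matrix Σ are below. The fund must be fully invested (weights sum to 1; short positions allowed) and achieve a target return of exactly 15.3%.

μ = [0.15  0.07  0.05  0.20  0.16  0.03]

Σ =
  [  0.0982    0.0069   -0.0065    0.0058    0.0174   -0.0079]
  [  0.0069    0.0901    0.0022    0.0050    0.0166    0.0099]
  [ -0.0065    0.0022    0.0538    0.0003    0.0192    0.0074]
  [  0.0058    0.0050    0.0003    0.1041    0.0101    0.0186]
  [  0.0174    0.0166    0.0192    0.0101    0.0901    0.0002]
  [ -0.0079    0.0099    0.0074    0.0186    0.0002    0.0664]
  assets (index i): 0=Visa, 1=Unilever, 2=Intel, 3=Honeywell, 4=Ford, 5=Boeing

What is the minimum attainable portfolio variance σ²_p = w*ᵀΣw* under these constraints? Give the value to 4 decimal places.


0.0304

p=Σ⁻¹μ = [1.2406  0.3622  0.6508  1.7249  1.1375  -0.0137]
q=Σ⁻¹𝟙 = [10.7318  7.6378  16.7562  6.2005  3.3276  11.5840]
a=μᵀp=0.770553  b=𝟙ᵀp=5.102259  c=𝟙ᵀq=56.237855  D=ac−b²=17.301208
λ₁=(c·0.153−b)/D = (56.237855·0.153−5.102259)/17.301208 = 0.202421
λ₂=(a−b·0.153)/D = (0.770553−5.102259·0.153)/17.301208 = -0.000583
w* = 0.202421·p + -0.000583·q:
  w_0 = 0.202421·1.2406 + -0.000583·10.7318 = 0.2449  (Visa)
  w_1 = 0.202421·0.3622 + -0.000583·7.6378 = 0.0689  (Unilever)
  w_2 = 0.202421·0.6508 + -0.000583·16.7562 = 0.1220  (Intel)
  w_3 = 0.202421·1.7249 + -0.000583·6.2005 = 0.3455  (Honeywell)
  w_4 = 0.202421·1.1375 + -0.000583·3.3276 = 0.2283  (Ford)
  w_5 = 0.202421·-0.0137 + -0.000583·11.5840 = -0.0095  (Boeing)
Σw_i=1.0000  μᵀw=0.1530
σ²=wᵀΣw=λ₁·μ_p+λ₂ = 0.202421·0.153 + -0.000583 = 0.030387 ≈ 0.0304


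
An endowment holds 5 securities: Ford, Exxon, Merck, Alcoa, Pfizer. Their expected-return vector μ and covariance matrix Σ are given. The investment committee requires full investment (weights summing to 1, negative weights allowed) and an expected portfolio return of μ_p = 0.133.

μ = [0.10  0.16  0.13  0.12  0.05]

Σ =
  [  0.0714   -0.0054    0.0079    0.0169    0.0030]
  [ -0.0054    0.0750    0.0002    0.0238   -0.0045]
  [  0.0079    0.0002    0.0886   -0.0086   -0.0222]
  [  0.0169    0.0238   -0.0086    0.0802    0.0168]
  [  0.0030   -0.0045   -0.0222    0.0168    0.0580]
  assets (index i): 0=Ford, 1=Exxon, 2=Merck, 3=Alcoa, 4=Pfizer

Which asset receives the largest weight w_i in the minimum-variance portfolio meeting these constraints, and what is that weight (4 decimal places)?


g=Σ⁻¹μ = [1.1887  2.1518  1.7815  0.4820  1.5098]
h=Σ⁻¹𝟙 = [11.7528  14.7454  16.2822  2.4836  23.2903]
a=μᵀg=0.828081  b=𝟙ᵀg=7.113788  c=𝟙ᵀh=68.554383  D=ac−b²=6.162624
λ₁=(c·0.133−b)/D = (68.554383·0.133−7.113788)/6.162624 = 0.325177
λ₂=(a−b·0.133)/D = (0.828081−7.113788·0.133)/6.162624 = -0.019156
w* = 0.325177·g + -0.019156·h:
  w_0 = 0.325177·1.1887 + -0.019156·11.7528 = 0.1614  (Ford)
  w_1 = 0.325177·2.1518 + -0.019156·14.7454 = 0.4173  (Exxon)
  w_2 = 0.325177·1.7815 + -0.019156·16.2822 = 0.2674  (Merck)
  w_3 = 0.325177·0.4820 + -0.019156·2.4836 = 0.1092  (Alcoa)
  w_4 = 0.325177·1.5098 + -0.019156·23.2903 = 0.0448  (Pfizer)
Σw_i=1.0000  μᵀw=0.1330
σ²=wᵀΣw=λ₁·μ_p+λ₂ = 0.325177·0.133 + -0.019156 = 0.024092 ≈ 0.0241

Exxon (0.4173)


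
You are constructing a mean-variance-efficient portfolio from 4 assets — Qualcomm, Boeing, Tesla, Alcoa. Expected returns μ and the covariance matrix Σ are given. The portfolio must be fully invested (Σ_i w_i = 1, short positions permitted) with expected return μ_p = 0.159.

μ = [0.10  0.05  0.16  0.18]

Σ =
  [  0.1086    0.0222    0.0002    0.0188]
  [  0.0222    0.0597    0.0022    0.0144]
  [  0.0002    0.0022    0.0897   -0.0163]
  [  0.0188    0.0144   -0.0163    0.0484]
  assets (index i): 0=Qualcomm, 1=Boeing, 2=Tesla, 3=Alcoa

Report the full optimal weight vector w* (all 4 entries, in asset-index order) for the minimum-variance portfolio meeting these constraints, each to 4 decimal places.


0.0516  0.0785  0.3334  0.5365

g=Σ⁻¹μ = [0.2021  -0.4609  2.6428  4.6676]
h=Σ⁻¹𝟙 = [3.4853  9.7509  14.7876  21.3864]
a=μᵀg=1.260187  b=𝟙ᵀg=7.051645  c=𝟙ᵀh=49.410236  D=ac−b²=12.540418
λ₁=(c·0.159−b)/D = (49.410236·0.159−7.051645)/12.540418 = 0.064159
λ₂=(a−b·0.159)/D = (1.260187−7.051645·0.159)/12.540418 = 0.011082
w* = 0.064159·g + 0.011082·h:
  w_0 = 0.064159·0.2021 + 0.011082·3.4853 = 0.0516  (Qualcomm)
  w_1 = 0.064159·-0.4609 + 0.011082·9.7509 = 0.0785  (Boeing)
  w_2 = 0.064159·2.6428 + 0.011082·14.7876 = 0.3334  (Tesla)
  w_3 = 0.064159·4.6676 + 0.011082·21.3864 = 0.5365  (Alcoa)
Σw_i=1.0000  μᵀw=0.1590
σ²=wᵀΣw=λ₁·μ_p+λ₂ = 0.064159·0.159 + 0.011082 = 0.021283 ≈ 0.0213


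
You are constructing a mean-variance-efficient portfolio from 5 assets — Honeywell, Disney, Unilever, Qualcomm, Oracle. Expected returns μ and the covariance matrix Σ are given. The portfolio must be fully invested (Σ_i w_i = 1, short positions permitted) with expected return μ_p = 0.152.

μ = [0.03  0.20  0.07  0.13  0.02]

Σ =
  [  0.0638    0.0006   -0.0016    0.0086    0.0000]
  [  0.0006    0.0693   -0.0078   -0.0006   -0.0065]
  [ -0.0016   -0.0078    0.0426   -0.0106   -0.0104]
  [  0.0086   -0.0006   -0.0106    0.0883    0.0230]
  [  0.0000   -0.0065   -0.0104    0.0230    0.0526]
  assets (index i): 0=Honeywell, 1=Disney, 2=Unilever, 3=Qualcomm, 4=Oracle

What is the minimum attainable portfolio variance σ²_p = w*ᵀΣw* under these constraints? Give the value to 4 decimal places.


u=Σ⁻¹μ = [0.2887  3.2729  2.8140  1.6419  0.6231]
v=Σ⁻¹𝟙 = [15.3434  20.7858  35.9528  7.6912  25.3255]
a=μᵀu=1.086121  b=𝟙ᵀu=8.640525  c=𝟙ᵀv=105.098686  D=ac−b²=39.491208
λ₁=(c·0.152−b)/D = (105.098686·0.152−8.640525)/39.491208 = 0.185724
λ₂=(a−b·0.152)/D = (1.086121−8.640525·0.152)/39.491208 = -0.005754
w* = 0.185724·u + -0.005754·v:
  w_0 = 0.185724·0.2887 + -0.005754·15.3434 = -0.0347  (Honeywell)
  w_1 = 0.185724·3.2729 + -0.005754·20.7858 = 0.4882  (Disney)
  w_2 = 0.185724·2.8140 + -0.005754·35.9528 = 0.3157  (Unilever)
  w_3 = 0.185724·1.6419 + -0.005754·7.6912 = 0.2607  (Qualcomm)
  w_4 = 0.185724·0.6231 + -0.005754·25.3255 = -0.0300  (Oracle)
Σw_i=1.0000  μᵀw=0.1520
σ²=wᵀΣw=λ₁·μ_p+λ₂ = 0.185724·0.152 + -0.005754 = 0.022476 ≈ 0.0225

0.0225


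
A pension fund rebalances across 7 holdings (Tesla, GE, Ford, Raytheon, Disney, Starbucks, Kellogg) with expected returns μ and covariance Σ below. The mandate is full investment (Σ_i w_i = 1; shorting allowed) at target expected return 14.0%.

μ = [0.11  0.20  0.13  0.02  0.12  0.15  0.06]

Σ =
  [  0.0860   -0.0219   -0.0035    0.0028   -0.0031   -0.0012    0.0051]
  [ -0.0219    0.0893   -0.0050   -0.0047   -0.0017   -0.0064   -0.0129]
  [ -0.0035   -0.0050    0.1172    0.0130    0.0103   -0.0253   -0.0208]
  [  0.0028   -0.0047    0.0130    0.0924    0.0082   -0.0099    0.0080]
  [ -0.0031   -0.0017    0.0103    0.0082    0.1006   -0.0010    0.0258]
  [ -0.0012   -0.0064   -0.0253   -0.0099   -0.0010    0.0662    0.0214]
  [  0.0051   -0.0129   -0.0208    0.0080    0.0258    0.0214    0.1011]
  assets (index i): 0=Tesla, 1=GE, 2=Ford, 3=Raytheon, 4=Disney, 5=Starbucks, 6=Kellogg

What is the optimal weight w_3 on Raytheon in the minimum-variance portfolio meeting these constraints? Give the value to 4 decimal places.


0.0463

x=Σ⁻¹μ = [2.2348  3.2138  1.9621  0.2734  1.0487  3.3263  0.3011]
y=Σ⁻¹𝟙 = [16.9437  19.4423  14.1384  10.4387  6.8698  22.0391  7.1819]
a=μᵀx=1.791979  b=𝟙ᵀx=12.360179  c=𝟙ᵀy=97.053825  D=ac−b²=21.144353
λ₁=(c·0.140−b)/D = (97.053825·0.140−12.360179)/21.144353 = 0.058047
λ₂=(a−b·0.140)/D = (1.791979−12.360179·0.140)/21.144353 = 0.002911
w* = 0.058047·x + 0.002911·y:
  w_0 = 0.058047·2.2348 + 0.002911·16.9437 = 0.1790  (Tesla)
  w_1 = 0.058047·3.2138 + 0.002911·19.4423 = 0.2431  (GE)
  w_2 = 0.058047·1.9621 + 0.002911·14.1384 = 0.1550  (Ford)
  w_3 = 0.058047·0.2734 + 0.002911·10.4387 = 0.0463  (Raytheon)
  w_4 = 0.058047·1.0487 + 0.002911·6.8698 = 0.0809  (Disney)
  w_5 = 0.058047·3.3263 + 0.002911·22.0391 = 0.2572  (Starbucks)
  w_6 = 0.058047·0.3011 + 0.002911·7.1819 = 0.0384  (Kellogg)
Σw_i=1.0000  μᵀw=0.1400
σ²=wᵀΣw=λ₁·μ_p+λ₂ = 0.058047·0.140 + 0.002911 = 0.011038 ≈ 0.0110


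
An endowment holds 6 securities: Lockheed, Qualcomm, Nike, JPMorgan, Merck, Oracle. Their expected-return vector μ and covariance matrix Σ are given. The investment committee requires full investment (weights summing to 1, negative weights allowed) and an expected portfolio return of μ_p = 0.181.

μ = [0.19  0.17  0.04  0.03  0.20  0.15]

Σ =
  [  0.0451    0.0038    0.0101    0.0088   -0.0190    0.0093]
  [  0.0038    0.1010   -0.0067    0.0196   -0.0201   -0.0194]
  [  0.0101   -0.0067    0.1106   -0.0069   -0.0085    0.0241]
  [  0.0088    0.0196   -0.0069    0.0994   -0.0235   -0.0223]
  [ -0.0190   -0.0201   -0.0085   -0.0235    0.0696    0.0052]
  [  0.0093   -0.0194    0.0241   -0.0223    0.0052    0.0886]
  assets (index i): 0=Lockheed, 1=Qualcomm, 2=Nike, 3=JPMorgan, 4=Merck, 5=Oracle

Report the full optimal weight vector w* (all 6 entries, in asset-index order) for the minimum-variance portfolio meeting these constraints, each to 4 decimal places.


0.3693  0.1678  -0.0052  0.0382  0.3378  0.0920

g=Σ⁻¹μ = [5.7452  2.6769  0.1347  0.9038  5.4209  1.5488]
h=Σ⁻¹𝟙 = [26.9019  14.9150  8.3535  15.3019  31.3490  11.4680]
a=μᵀg=2.895639  b=𝟙ᵀg=16.430118  c=𝟙ᵀh=108.289291  D=ac−b²=43.617941
λ₁=(c·0.181−b)/D = (108.289291·0.181−16.430118)/43.617941 = 0.072682
λ₂=(a−b·0.181)/D = (2.895639−16.430118·0.181)/43.617941 = -0.001793
w* = 0.072682·g + -0.001793·h:
  w_0 = 0.072682·5.7452 + -0.001793·26.9019 = 0.3693  (Lockheed)
  w_1 = 0.072682·2.6769 + -0.001793·14.9150 = 0.1678  (Qualcomm)
  w_2 = 0.072682·0.1347 + -0.001793·8.3535 = -0.0052  (Nike)
  w_3 = 0.072682·0.9038 + -0.001793·15.3019 = 0.0382  (JPMorgan)
  w_4 = 0.072682·5.4209 + -0.001793·31.3490 = 0.3378  (Merck)
  w_5 = 0.072682·1.5488 + -0.001793·11.4680 = 0.0920  (Oracle)
Σw_i=1.0000  μᵀw=0.1810
σ²=wᵀΣw=λ₁·μ_p+λ₂ = 0.072682·0.181 + -0.001793 = 0.011362 ≈ 0.0114


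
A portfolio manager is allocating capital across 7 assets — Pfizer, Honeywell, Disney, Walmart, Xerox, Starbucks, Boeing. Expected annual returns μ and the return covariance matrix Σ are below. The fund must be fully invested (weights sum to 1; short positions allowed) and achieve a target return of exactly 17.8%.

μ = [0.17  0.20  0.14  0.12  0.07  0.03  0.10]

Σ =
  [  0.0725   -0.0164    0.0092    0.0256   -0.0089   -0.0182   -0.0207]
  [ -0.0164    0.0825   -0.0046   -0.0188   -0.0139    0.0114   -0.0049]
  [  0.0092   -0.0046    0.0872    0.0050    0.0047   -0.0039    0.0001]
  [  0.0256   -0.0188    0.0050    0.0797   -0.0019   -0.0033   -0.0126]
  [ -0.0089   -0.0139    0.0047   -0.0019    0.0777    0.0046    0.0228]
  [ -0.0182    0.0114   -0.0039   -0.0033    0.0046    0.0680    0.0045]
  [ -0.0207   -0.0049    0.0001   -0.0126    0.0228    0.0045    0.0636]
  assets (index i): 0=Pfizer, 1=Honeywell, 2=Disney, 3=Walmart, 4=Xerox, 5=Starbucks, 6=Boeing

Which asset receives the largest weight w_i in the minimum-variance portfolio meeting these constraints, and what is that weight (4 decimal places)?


u=Σ⁻¹μ = [3.5858  3.8623  1.3015  1.7009  1.0631  0.6438  2.9452]
v=Σ⁻¹𝟙 = [24.8058  21.7214  9.2975  13.6906  11.6962  16.6011  22.8004]
a=μᵀu=2.156618  b=𝟙ᵀu=15.102594  c=𝟙ᵀv=120.613044  D=ac−b²=32.027863
λ₁=(c·0.178−b)/D = (120.613044·0.178−15.102594)/32.027863 = 0.198781
λ₂=(a−b·0.178)/D = (2.156618−15.102594·0.178)/32.027863 = -0.016599
w* = 0.198781·u + -0.016599·v:
  w_0 = 0.198781·3.5858 + -0.016599·24.8058 = 0.3010  (Pfizer)
  w_1 = 0.198781·3.8623 + -0.016599·21.7214 = 0.4072  (Honeywell)
  w_2 = 0.198781·1.3015 + -0.016599·9.2975 = 0.1044  (Disney)
  w_3 = 0.198781·1.7009 + -0.016599·13.6906 = 0.1109  (Walmart)
  w_4 = 0.198781·1.0631 + -0.016599·11.6962 = 0.0172  (Xerox)
  w_5 = 0.198781·0.6438 + -0.016599·16.6011 = -0.1476  (Starbucks)
  w_6 = 0.198781·2.9452 + -0.016599·22.8004 = 0.2070  (Boeing)
Σw_i=1.0000  μᵀw=0.1780
σ²=wᵀΣw=λ₁·μ_p+λ₂ = 0.198781·0.178 + -0.016599 = 0.018784 ≈ 0.0188

Honeywell (0.4072)


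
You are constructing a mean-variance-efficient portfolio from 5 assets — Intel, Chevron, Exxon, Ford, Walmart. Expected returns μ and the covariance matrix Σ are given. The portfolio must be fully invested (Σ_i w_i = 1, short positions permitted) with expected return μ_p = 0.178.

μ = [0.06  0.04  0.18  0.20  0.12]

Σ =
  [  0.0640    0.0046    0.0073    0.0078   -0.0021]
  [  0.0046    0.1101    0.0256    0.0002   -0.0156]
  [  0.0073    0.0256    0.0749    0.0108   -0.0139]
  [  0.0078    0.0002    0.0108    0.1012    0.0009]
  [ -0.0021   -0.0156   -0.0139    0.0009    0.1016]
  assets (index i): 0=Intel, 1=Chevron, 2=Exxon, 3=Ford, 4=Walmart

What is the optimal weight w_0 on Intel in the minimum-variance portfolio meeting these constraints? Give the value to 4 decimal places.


0.0166

p=Σ⁻¹μ = [0.5109  -0.0045  2.3935  1.6681  1.5036]
q=Σ⁻¹𝟙 = [13.3404  7.8393  10.6359  7.5896  12.7098]
a=μᵀp=0.975357  b=𝟙ᵀp=6.071558  c=𝟙ᵀq=52.115084  D=ac−b²=13.967003
λ₁=(c·0.178−b)/D = (52.115084·0.178−6.071558)/13.967003 = 0.229464
λ₂=(a−b·0.178)/D = (0.975357−6.071558·0.178)/13.967003 = -0.007545
w* = 0.229464·p + -0.007545·q:
  w_0 = 0.229464·0.5109 + -0.007545·13.3404 = 0.0166  (Intel)
  w_1 = 0.229464·-0.0045 + -0.007545·7.8393 = -0.0602  (Chevron)
  w_2 = 0.229464·2.3935 + -0.007545·10.6359 = 0.4690  (Exxon)
  w_3 = 0.229464·1.6681 + -0.007545·7.5896 = 0.3255  (Ford)
  w_4 = 0.229464·1.5036 + -0.007545·12.7098 = 0.2491  (Walmart)
Σw_i=1.0000  μᵀw=0.1780
σ²=wᵀΣw=λ₁·μ_p+λ₂ = 0.229464·0.178 + -0.007545 = 0.033300 ≈ 0.0333


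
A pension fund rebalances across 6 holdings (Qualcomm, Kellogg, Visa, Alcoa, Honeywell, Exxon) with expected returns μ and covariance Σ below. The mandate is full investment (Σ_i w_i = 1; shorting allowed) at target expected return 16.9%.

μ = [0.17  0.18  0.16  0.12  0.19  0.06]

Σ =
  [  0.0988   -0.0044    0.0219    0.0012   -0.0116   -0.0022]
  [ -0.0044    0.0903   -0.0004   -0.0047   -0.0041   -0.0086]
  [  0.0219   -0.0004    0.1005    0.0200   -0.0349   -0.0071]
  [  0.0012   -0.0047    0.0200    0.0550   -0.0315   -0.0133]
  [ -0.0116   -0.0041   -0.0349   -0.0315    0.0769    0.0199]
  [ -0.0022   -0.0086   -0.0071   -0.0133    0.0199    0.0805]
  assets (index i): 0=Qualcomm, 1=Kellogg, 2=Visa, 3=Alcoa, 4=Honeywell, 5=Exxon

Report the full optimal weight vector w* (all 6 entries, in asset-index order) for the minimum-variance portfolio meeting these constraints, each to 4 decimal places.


0.1198  0.1595  0.1416  0.2497  0.3657  -0.0363

x=Σ⁻¹μ = [1.9825  2.6921  2.2346  5.0550  5.8221  0.6801]
y=Σ⁻¹𝟙 = [11.8051  16.4144  12.4933  36.9338  32.9504  13.5571]
a=μᵀx=2.932752  b=𝟙ᵀx=18.466458  c=𝟙ᵀy=124.154177  D=ac−b²=23.103325
λ₁=(c·0.169−b)/D = (124.154177·0.169−18.466458)/23.103325 = 0.108885
λ₂=(a−b·0.169)/D = (2.932752−18.466458·0.169)/23.103325 = -0.008141
w* = 0.108885·x + -0.008141·y:
  w_0 = 0.108885·1.9825 + -0.008141·11.8051 = 0.1198  (Qualcomm)
  w_1 = 0.108885·2.6921 + -0.008141·16.4144 = 0.1595  (Kellogg)
  w_2 = 0.108885·2.2346 + -0.008141·12.4933 = 0.1416  (Visa)
  w_3 = 0.108885·5.0550 + -0.008141·36.9338 = 0.2497  (Alcoa)
  w_4 = 0.108885·5.8221 + -0.008141·32.9504 = 0.3657  (Honeywell)
  w_5 = 0.108885·0.6801 + -0.008141·13.5571 = -0.0363  (Exxon)
Σw_i=1.0000  μᵀw=0.1690
σ²=wᵀΣw=λ₁·μ_p+λ₂ = 0.108885·0.169 + -0.008141 = 0.010261 ≈ 0.0103


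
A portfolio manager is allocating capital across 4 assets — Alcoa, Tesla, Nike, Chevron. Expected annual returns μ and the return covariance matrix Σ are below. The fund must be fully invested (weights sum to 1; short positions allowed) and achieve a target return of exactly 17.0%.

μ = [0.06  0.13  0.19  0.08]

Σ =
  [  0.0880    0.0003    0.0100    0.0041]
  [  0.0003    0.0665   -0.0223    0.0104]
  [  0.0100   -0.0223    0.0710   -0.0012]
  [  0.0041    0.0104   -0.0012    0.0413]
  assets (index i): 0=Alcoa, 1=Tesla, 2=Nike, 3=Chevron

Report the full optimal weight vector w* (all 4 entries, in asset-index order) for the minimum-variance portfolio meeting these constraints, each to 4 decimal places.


-0.0741  0.4522  0.5992  0.0228

p=Σ⁻¹μ = [0.2033  2.9614  3.5991  1.2757]
q=Σ⁻¹𝟙 = [8.2398  18.3547  19.0155  19.3256]
a=μᵀp=1.183065  b=𝟙ᵀp=8.039498  c=𝟙ᵀq=64.935633  D=ac−b²=12.189520
λ₁=(c·0.170−b)/D = (64.935633·0.170−8.039498)/12.189520 = 0.246077
λ₂=(a−b·0.170)/D = (1.183065−8.039498·0.170)/12.189520 = -0.015066
w* = 0.246077·p + -0.015066·q:
  w_0 = 0.246077·0.2033 + -0.015066·8.2398 = -0.0741  (Alcoa)
  w_1 = 0.246077·2.9614 + -0.015066·18.3547 = 0.4522  (Tesla)
  w_2 = 0.246077·3.5991 + -0.015066·19.0155 = 0.5992  (Nike)
  w_3 = 0.246077·1.2757 + -0.015066·19.3256 = 0.0228  (Chevron)
Σw_i=1.0000  μᵀw=0.1700
σ²=wᵀΣw=λ₁·μ_p+λ₂ = 0.246077·0.170 + -0.015066 = 0.026767 ≈ 0.0268


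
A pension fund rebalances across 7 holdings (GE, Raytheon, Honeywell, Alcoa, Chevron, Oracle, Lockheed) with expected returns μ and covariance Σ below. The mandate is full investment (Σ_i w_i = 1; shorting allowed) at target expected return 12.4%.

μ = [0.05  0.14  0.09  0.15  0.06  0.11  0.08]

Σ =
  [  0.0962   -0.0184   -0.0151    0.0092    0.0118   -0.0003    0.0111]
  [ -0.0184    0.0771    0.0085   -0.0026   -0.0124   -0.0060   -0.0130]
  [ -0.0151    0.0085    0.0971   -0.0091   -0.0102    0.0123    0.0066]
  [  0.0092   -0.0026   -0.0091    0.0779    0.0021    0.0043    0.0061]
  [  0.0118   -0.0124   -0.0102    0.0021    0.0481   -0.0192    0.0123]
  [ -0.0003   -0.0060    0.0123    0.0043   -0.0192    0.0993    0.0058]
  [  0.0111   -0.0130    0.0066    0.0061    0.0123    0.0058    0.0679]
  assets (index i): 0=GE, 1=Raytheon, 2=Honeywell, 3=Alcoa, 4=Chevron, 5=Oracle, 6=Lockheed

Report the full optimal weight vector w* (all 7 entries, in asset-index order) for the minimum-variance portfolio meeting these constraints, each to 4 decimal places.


-0.0161  0.3153  0.0652  0.3115  0.1119  0.1461  0.0661

g=Σ⁻¹μ = [0.6181  2.5232  0.9764  1.8498  2.2564  1.4526  0.7663]
h=Σ⁻¹𝟙 = [10.8095  21.9386  11.7979  11.4074  29.5170  14.6907  8.3873]
a=μᵀg=1.105973  b=𝟙ᵀg=10.442773  c=𝟙ᵀh=108.548355  D=ac−b²=10.999991
λ₁=(c·0.124−b)/D = (108.548355·0.124−10.442773)/10.999991 = 0.274293
λ₂=(a−b·0.124)/D = (1.105973−10.442773·0.124)/10.999991 = -0.017176
w* = 0.274293·g + -0.017176·h:
  w_0 = 0.274293·0.6181 + -0.017176·10.8095 = -0.0161  (GE)
  w_1 = 0.274293·2.5232 + -0.017176·21.9386 = 0.3153  (Raytheon)
  w_2 = 0.274293·0.9764 + -0.017176·11.7979 = 0.0652  (Honeywell)
  w_3 = 0.274293·1.8498 + -0.017176·11.4074 = 0.3115  (Alcoa)
  w_4 = 0.274293·2.2564 + -0.017176·29.5170 = 0.1119  (Chevron)
  w_5 = 0.274293·1.4526 + -0.017176·14.6907 = 0.1461  (Oracle)
  w_6 = 0.274293·0.7663 + -0.017176·8.3873 = 0.0661  (Lockheed)
Σw_i=1.0000  μᵀw=0.1240
σ²=wᵀΣw=λ₁·μ_p+λ₂ = 0.274293·0.124 + -0.017176 = 0.016837 ≈ 0.0168


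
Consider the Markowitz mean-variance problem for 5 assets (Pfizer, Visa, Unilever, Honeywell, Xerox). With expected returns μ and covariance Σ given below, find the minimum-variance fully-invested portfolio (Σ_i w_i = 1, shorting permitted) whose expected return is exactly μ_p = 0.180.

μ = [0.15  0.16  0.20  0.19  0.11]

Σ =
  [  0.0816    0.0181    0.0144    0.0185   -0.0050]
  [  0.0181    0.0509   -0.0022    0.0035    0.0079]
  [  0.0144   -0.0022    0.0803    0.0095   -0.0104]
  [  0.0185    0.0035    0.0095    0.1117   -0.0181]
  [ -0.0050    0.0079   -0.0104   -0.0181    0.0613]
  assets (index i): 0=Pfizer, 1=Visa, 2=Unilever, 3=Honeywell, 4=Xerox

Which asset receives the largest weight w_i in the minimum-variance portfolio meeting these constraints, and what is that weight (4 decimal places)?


x=Σ⁻¹μ = [0.5830  2.5495  2.5721  1.7032  2.4527]
y=Σ⁻¹𝟙 = [5.7559  14.3993  13.2665  9.6657  20.0317]
a=μᵀx=1.603204  b=𝟙ᵀx=9.860547  c=𝟙ᵀy=63.119133  D=ac−b²=3.962429
λ₁=(c·0.180−b)/D = (63.119133·0.180−9.860547)/3.962429 = 0.378782
λ₂=(a−b·0.180)/D = (1.603204−9.860547·0.180)/3.962429 = -0.043331
w* = 0.378782·x + -0.043331·y:
  w_0 = 0.378782·0.5830 + -0.043331·5.7559 = -0.0286  (Pfizer)
  w_1 = 0.378782·2.5495 + -0.043331·14.3993 = 0.3418  (Visa)
  w_2 = 0.378782·2.5721 + -0.043331·13.2665 = 0.3994  (Unilever)
  w_3 = 0.378782·1.7032 + -0.043331·9.6657 = 0.2263  (Honeywell)
  w_4 = 0.378782·2.4527 + -0.043331·20.0317 = 0.0611  (Xerox)
Σw_i=1.0000  μᵀw=0.1800
σ²=wᵀΣw=λ₁·μ_p+λ₂ = 0.378782·0.180 + -0.043331 = 0.024850 ≈ 0.0249

Unilever (0.3994)


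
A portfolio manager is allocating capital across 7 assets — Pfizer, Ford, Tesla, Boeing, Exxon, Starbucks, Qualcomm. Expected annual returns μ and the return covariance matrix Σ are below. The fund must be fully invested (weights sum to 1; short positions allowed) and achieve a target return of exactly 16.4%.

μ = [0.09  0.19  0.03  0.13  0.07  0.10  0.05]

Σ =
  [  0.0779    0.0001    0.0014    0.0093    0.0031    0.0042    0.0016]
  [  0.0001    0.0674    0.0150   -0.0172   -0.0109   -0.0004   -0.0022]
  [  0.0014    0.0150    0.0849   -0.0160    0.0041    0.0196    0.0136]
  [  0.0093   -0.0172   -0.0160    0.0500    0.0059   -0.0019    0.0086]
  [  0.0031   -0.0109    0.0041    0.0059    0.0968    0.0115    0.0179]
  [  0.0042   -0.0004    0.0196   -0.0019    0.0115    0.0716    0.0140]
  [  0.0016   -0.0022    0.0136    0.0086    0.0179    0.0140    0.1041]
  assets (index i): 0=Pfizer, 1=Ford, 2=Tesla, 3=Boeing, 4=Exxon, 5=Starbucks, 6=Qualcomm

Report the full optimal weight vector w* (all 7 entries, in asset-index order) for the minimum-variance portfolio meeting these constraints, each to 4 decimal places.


0.0240  0.4948  -0.0908  0.4158  0.0534  0.1525  -0.0497

u=Σ⁻¹μ = [0.5907  3.9155  0.0324  3.8235  0.7630  1.3699  -0.0816]
v=Σ⁻¹𝟙 = [8.4028  21.2309  9.9087  27.6466  8.5497  9.5374  3.5945]
a=μᵀu=1.481452  b=𝟙ᵀu=10.413387  c=𝟙ᵀv=88.870531  D=ac−b²=23.218748
λ₁=(c·0.164−b)/D = (88.870531·0.164−10.413387)/23.218748 = 0.179225
λ₂=(a−b·0.164)/D = (1.481452−10.413387·0.164)/23.218748 = -0.009748
w* = 0.179225·u + -0.009748·v:
  w_0 = 0.179225·0.5907 + -0.009748·8.4028 = 0.0240  (Pfizer)
  w_1 = 0.179225·3.9155 + -0.009748·21.2309 = 0.4948  (Ford)
  w_2 = 0.179225·0.0324 + -0.009748·9.9087 = -0.0908  (Tesla)
  w_3 = 0.179225·3.8235 + -0.009748·27.6466 = 0.4158  (Boeing)
  w_4 = 0.179225·0.7630 + -0.009748·8.5497 = 0.0534  (Exxon)
  w_5 = 0.179225·1.3699 + -0.009748·9.5374 = 0.1525  (Starbucks)
  w_6 = 0.179225·-0.0816 + -0.009748·3.5945 = -0.0497  (Qualcomm)
Σw_i=1.0000  μᵀw=0.1640
σ²=wᵀΣw=λ₁·μ_p+λ₂ = 0.179225·0.164 + -0.009748 = 0.019645 ≈ 0.0196


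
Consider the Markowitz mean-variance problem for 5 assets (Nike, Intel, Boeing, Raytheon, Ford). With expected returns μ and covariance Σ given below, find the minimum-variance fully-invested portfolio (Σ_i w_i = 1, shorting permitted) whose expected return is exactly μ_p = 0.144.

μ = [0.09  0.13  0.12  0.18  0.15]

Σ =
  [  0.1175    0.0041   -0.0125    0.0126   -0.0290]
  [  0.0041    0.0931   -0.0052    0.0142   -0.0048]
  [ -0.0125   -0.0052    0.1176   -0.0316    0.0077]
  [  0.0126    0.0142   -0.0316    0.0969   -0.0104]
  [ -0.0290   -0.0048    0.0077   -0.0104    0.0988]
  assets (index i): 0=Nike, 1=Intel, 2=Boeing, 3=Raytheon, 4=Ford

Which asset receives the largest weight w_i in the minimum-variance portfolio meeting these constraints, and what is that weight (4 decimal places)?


g=Σ⁻¹μ = [1.1569  1.1933  1.6809  2.2980  2.0267]
h=Σ⁻¹𝟙 = [11.6807  9.6856  12.7459  13.0843  14.4045]
a=μᵀg=1.178593  b=𝟙ᵀg=8.355750  c=𝟙ᵀh=61.601031  D=ac−b²=2.783982
λ₁=(c·0.144−b)/D = (61.601031·0.144−8.355750)/2.783982 = 0.184914
λ₂=(a−b·0.144)/D = (1.178593−8.355750·0.144)/2.783982 = -0.008849
w* = 0.184914·g + -0.008849·h:
  w_0 = 0.184914·1.1569 + -0.008849·11.6807 = 0.1106  (Nike)
  w_1 = 0.184914·1.1933 + -0.008849·9.6856 = 0.1349  (Intel)
  w_2 = 0.184914·1.6809 + -0.008849·12.7459 = 0.1980  (Boeing)
  w_3 = 0.184914·2.2980 + -0.008849·13.0843 = 0.3091  (Raytheon)
  w_4 = 0.184914·2.0267 + -0.008849·14.4045 = 0.2473  (Ford)
Σw_i=1.0000  μᵀw=0.1440
σ²=wᵀΣw=λ₁·μ_p+λ₂ = 0.184914·0.144 + -0.008849 = 0.017779 ≈ 0.0178

Raytheon (0.3091)


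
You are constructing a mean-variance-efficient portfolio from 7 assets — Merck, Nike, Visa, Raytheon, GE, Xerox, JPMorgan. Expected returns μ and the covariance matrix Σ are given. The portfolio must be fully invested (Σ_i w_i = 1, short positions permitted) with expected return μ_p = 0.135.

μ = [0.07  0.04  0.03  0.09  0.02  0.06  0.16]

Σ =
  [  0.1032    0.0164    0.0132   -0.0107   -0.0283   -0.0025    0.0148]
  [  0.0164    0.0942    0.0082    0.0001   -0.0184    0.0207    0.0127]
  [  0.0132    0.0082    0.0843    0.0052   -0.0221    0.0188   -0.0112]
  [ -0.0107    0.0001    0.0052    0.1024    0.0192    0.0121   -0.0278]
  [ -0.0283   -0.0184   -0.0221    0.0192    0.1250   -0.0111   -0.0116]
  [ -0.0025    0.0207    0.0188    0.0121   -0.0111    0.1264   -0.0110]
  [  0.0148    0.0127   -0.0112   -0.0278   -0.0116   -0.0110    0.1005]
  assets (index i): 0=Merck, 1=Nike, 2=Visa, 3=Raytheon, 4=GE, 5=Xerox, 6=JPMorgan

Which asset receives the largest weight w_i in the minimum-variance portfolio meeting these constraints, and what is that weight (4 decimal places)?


g=Σ⁻¹μ = [0.5947  -0.0264  0.4432  1.3345  0.3975  0.5085  2.0279]
h=Σ⁻¹𝟙 = [9.9002  7.1073  13.0604  10.6525  13.8597  6.4427  14.3012]
a=μᵀg=0.536888  b=𝟙ᵀg=5.279800  c=𝟙ᵀh=75.324107  D=ac−b²=12.564357
λ₁=(c·0.135−b)/D = (75.324107·0.135−5.279800)/12.564357 = 0.389113
λ₂=(a−b·0.135)/D = (0.536888−5.279800·0.135)/12.564357 = -0.013999
w* = 0.389113·g + -0.013999·h:
  w_0 = 0.389113·0.5947 + -0.013999·9.9002 = 0.0928  (Merck)
  w_1 = 0.389113·-0.0264 + -0.013999·7.1073 = -0.1098  (Nike)
  w_2 = 0.389113·0.4432 + -0.013999·13.0604 = -0.0104  (Visa)
  w_3 = 0.389113·1.3345 + -0.013999·10.6525 = 0.3701  (Raytheon)
  w_4 = 0.389113·0.3975 + -0.013999·13.8597 = -0.0394  (GE)
  w_5 = 0.389113·0.5085 + -0.013999·6.4427 = 0.1077  (Xerox)
  w_6 = 0.389113·2.0279 + -0.013999·14.3012 = 0.5889  (JPMorgan)
Σw_i=1.0000  μᵀw=0.1350
σ²=wᵀΣw=λ₁·μ_p+λ₂ = 0.389113·0.135 + -0.013999 = 0.038532 ≈ 0.0385

JPMorgan (0.5889)


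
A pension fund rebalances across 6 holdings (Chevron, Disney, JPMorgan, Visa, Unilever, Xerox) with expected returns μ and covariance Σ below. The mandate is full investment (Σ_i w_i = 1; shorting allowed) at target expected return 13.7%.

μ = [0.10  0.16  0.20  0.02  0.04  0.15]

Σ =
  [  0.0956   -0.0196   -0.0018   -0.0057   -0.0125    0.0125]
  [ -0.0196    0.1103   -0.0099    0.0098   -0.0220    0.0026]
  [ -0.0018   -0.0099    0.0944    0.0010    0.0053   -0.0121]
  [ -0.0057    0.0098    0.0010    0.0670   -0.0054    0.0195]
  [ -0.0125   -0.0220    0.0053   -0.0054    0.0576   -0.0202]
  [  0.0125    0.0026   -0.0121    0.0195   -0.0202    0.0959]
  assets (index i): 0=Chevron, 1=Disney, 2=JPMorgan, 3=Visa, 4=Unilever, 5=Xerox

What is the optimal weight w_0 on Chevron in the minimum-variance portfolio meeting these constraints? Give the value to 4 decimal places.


0.1471

x=Σ⁻¹μ = [1.6055  2.4437  2.5546  -0.4055  2.4802  2.2158]
y=Σ⁻¹𝟙 = [17.7655  18.5485  12.6450  12.2173  33.0834  13.6888]
a=μᵀx=1.485925  b=𝟙ᵀx=10.894314  c=𝟙ᵀy=107.948599  D=ac−b²=41.717408
λ₁=(c·0.137−b)/D = (107.948599·0.137−10.894314)/41.717408 = 0.093358
λ₂=(a−b·0.137)/D = (1.485925−10.894314·0.137)/41.717408 = -0.000158
w* = 0.093358·x + -0.000158·y:
  w_0 = 0.093358·1.6055 + -0.000158·17.7655 = 0.1471  (Chevron)
  w_1 = 0.093358·2.4437 + -0.000158·18.5485 = 0.2252  (Disney)
  w_2 = 0.093358·2.5546 + -0.000158·12.6450 = 0.2365  (JPMorgan)
  w_3 = 0.093358·-0.4055 + -0.000158·12.2173 = -0.0398  (Visa)
  w_4 = 0.093358·2.4802 + -0.000158·33.0834 = 0.2263  (Unilever)
  w_5 = 0.093358·2.2158 + -0.000158·13.6888 = 0.2047  (Xerox)
Σw_i=1.0000  μᵀw=0.1370
σ²=wᵀΣw=λ₁·μ_p+λ₂ = 0.093358·0.137 + -0.000158 = 0.012632 ≈ 0.0126


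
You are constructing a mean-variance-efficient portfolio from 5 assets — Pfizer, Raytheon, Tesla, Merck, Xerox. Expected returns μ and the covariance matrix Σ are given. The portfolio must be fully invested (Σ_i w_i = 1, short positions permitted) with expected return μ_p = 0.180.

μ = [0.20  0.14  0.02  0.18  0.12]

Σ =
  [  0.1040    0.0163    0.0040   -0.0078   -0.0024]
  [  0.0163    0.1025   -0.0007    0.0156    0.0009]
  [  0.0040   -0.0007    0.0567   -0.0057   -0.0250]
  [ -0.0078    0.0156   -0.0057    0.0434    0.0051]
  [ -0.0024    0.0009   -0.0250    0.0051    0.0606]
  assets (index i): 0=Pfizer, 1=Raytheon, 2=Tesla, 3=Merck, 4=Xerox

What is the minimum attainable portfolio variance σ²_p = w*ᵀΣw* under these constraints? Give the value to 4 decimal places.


u=Σ⁻¹μ = [2.1857  0.3456  1.6968  4.3575  2.3949]
v=Σ⁻¹𝟙 = [10.1564  4.4358  31.6969  24.1590  27.8811]
a=μᵀu=1.591206  b=𝟙ᵀu=10.980573  c=𝟙ᵀv=98.329122  D=ac−b²=35.888882
λ₁=(c·0.180−b)/D = (98.329122·0.180−10.980573)/35.888882 = 0.187208
λ₂=(a−b·0.180)/D = (1.591206−10.980573·0.180)/35.888882 = -0.010736
w* = 0.187208·u + -0.010736·v:
  w_0 = 0.187208·2.1857 + -0.010736·10.1564 = 0.3001  (Pfizer)
  w_1 = 0.187208·0.3456 + -0.010736·4.4358 = 0.0171  (Raytheon)
  w_2 = 0.187208·1.6968 + -0.010736·31.6969 = -0.0226  (Tesla)
  w_3 = 0.187208·4.3575 + -0.010736·24.1590 = 0.5564  (Merck)
  w_4 = 0.187208·2.3949 + -0.010736·27.8811 = 0.1490  (Xerox)
Σw_i=1.0000  μᵀw=0.1800
σ²=wᵀΣw=λ₁·μ_p+λ₂ = 0.187208·0.180 + -0.010736 = 0.022962 ≈ 0.0230

0.0230
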